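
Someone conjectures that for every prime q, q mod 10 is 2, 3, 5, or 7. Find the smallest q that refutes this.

q = 11

We need the least prime q for which the claim fails.
For q = 2, 3, 5, 7 the conclusion holds.
q = 11: 11 mod 10 = 1 — not in {2, 3, 5, 7}.
Hence q = 11 is a counterexample.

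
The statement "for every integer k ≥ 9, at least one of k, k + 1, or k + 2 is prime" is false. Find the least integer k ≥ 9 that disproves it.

The first 5 eligible values, up to k = 13, all satisfy the conclusion.
k = 14: 14 = 2 × 7; 15 = 3 × 5; 16 = 2 × 8 — all composite.
Hence k = 14 is a counterexample.

k = 14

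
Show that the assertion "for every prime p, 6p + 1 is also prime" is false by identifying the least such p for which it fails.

p = 19

Check each prime p in order until 6p + 1 is not prime.
The first 7 eligible values, up to p = 17, all satisfy the conclusion.
p = 19: 6p + 1 = 115 = 5 × 23, not prime.
Hence p = 19 is a counterexample.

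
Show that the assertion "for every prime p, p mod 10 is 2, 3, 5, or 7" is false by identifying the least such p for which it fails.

A counterexample is any prime p such that the claim fails; we check each in order.
For p = 2, 3, 5, 7 the conclusion holds.
p = 11: 11 mod 10 = 1 — not in {2, 3, 5, 7}.
Thus p = 11 disproves the claim, and no smaller p works.

p = 11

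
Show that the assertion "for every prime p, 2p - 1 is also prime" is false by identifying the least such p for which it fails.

A counterexample is any prime p such that 2p - 1 is not prime; we check each in order.
p = 2: 2p - 1 = 3, prime.
p = 3: 2p - 1 = 5, prime.
p = 5: 2p - 1 = 9 = 3 × 3, not prime.

p = 5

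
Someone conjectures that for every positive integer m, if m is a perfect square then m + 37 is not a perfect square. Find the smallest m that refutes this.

m = 324

Check each positive integer m in order until m is a perfect square but m + 37 is a perfect square.
For m = 1, 4, 9, 16, …, 225, 256, 289 the conclusion holds.
m = 324: 324 = 18² and 324 + 37 = 361 = 19².
So m = 324 is the smallest counterexample.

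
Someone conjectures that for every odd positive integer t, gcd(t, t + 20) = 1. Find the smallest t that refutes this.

t = 1: gcd(1, 21) = 1.
t = 3: gcd(3, 23) = 1.
t = 5: gcd(5, 25) = 5.

t = 5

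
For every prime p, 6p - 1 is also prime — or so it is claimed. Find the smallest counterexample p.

p = 11

We need the least prime p for which 6p - 1 is not prime.
For p = 2, 3, 5, 7 the conclusion holds.
p = 11: 6p - 1 = 65 = 5 × 13, not prime.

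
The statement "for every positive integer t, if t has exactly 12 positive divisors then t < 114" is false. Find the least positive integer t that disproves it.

t = 126

We need the least positive integer t for which t has exactly 12 positive divisors but the claim fails.
t = 60: τ(60) = 12; 60 < 114.
t = 72: τ(72) = 12; 72 < 114.
t = 84: τ(84) = 12; 84 < 114.
t = 90: τ(90) = 12; 90 < 114.
t = 96: τ(96) = 12; 96 < 114.
t = 108: τ(108) = 12; 108 < 114.
t = 126: τ(126) = 12; 126 ≥ 114.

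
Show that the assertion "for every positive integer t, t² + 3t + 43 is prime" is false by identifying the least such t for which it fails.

t = 39

We need the least positive integer t for which t² + 3t + 43 is not prime.
The first 38 eligible values, up to t = 38, all satisfy the conclusion.
t = 39: t² + 3t + 43 = 1681 = 41 × 41, composite.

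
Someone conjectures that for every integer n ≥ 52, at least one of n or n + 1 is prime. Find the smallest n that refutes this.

Check each integer n ≥ 52 in order until n, n + 1 are both composite.
n = 52: 53 is prime.
n = 53: 53 is prime.
n = 54: 54 = 2 × 27; 55 = 5 × 11 — both composite.
Thus n = 54 disproves the claim, and no smaller n works.

n = 54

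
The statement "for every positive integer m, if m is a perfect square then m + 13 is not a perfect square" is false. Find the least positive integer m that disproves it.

m = 36

For m = 1, 4, 9, 16, 25 the conclusion holds.
m = 36: 36 = 6² and 36 + 13 = 49 = 7².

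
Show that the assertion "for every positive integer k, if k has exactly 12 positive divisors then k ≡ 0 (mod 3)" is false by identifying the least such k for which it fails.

k = 140

A counterexample is any positive integer k such that k has exactly 12 positive divisors but the claim fails; we check each in order.
The first 8 eligible values, up to k = 132, all satisfy the conclusion.
k = 140: τ(140) = 12; 140 ≡ 2 (mod 3).
So k = 140 is the smallest counterexample.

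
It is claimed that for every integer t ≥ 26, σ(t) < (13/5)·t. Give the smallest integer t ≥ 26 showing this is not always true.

t = 60

Check each integer t ≥ 26 in order until the claim fails.
The first 34 eligible values, up to t = 59, all satisfy the conclusion.
t = 60: σ(60) = 168; 168 ≥ 156.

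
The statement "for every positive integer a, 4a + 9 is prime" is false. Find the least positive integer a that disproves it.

a = 3

A counterexample is any positive integer a such that 4a + 9 is not prime; we check each in order.
a = 1: 4a + 9 = 13, prime.
a = 2: 4a + 9 = 17, prime.
a = 3: 4a + 9 = 21 = 3 × 7, composite.
So a = 3 is the smallest counterexample.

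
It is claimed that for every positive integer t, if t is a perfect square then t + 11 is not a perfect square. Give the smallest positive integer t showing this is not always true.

t = 25

The first 4 eligible values, up to t = 16, all satisfy the conclusion.
t = 25: 25 = 5² and 25 + 11 = 36 = 6².
Hence t = 25 is a counterexample.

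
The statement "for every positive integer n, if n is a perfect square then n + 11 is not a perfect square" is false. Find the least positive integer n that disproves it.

n = 25

n = 1: 1 + 11 = 12, not a perfect square.
n = 4: 4 + 11 = 15, not a perfect square.
n = 9: 9 + 11 = 20, not a perfect square.
n = 16: 16 + 11 = 27, not a perfect square.
n = 25: 25 = 5² and 25 + 11 = 36 = 6².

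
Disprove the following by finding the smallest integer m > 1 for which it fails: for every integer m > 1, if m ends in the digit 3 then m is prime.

m = 33

For m = 3, 13, 23 the conclusion holds.
m = 33: 33 ends in 3; 33 = 3 × 11, composite.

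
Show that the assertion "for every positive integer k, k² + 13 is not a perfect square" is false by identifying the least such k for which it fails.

A counterexample is any positive integer k such that k² + 13 is a perfect square; we check each in order.
For k = 1, 2, 3, 4, 5 the conclusion holds.
k = 6: 6² + 13 = 49 = 7², a perfect square.
Thus k = 6 disproves the claim, and no smaller k works.

k = 6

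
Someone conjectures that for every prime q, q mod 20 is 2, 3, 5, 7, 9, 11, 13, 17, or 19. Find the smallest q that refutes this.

A counterexample is any prime q such that the claim fails; we check each in order.
For q = 2, 3, 5, 7, …, 29, 31, 37 the conclusion holds.
q = 41: 41 mod 20 = 1 — not in {2, 3, 5, 7, 9, 11, 13, 17, 19}.
So q = 41 is the smallest counterexample.

q = 41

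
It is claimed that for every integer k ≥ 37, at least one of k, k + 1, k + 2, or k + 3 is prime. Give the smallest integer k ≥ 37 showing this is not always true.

For k = 37, 38, 39, 40, …, 45, 46, 47 the conclusion holds.
k = 48: 48 = 2 × 24; 49 = 7 × 7; 50 = 2 × 25; 51 = 3 × 17 — all composite.

k = 48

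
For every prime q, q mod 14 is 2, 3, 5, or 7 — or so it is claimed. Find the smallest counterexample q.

For q = 2, 3, 5, 7 the conclusion holds.
q = 11: 11 mod 14 = 11 — not in {2, 3, 5, 7}.
Thus q = 11 disproves the claim, and no smaller q works.

q = 11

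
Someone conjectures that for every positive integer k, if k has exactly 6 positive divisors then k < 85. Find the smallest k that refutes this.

A counterexample is any positive integer k such that k has exactly 6 positive divisors but the claim fails; we check each in order.
For k = 12, 18, 20, 28, …, 68, 75, 76 the conclusion holds.
k = 92: τ(92) = 6; 92 ≥ 85.

k = 92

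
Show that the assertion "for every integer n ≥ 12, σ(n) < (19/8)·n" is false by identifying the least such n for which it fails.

The first 12 eligible values, up to n = 23, all satisfy the conclusion.
n = 24: σ(24) = 60; 60 ≥ 57.

n = 24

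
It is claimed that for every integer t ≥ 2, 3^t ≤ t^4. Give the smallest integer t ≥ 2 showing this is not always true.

A counterexample is any integer t ≥ 2 such that 3^t > t^4; we check each in order.
t = 2: 3^t = 9 and t^4 = 16, so 9 ≤ 16.
t = 3: 3^t = 27 and t^4 = 81, so 27 ≤ 81.
t = 4: 3^t = 81 and t^4 = 256, so 81 ≤ 256.
t = 5: 3^t = 243 and t^4 = 625, so 243 ≤ 625.
t = 6: 3^t = 729 and t^4 = 1296, so 729 ≤ 1296.
t = 7: 3^t = 2187 and t^4 = 2401, so 2187 ≤ 2401.
t = 8: 3^t = 6561 and t^4 = 4096, so 6561 > 4096.
Hence t = 8 is a counterexample.

t = 8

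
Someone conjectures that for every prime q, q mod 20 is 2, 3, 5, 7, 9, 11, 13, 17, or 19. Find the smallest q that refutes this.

q = 41

A counterexample is any prime q such that the claim fails; we check each in order.
For q = 2, 3, 5, 7, …, 29, 31, 37 the conclusion holds.
q = 41: 41 mod 20 = 1 — not in {2, 3, 5, 7, 9, 11, 13, 17, 19}.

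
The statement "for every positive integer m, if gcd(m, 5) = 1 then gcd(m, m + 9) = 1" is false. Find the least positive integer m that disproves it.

m = 3

Check each positive integer m in order until gcd(m, 5) = 1 but gcd(m, m + 9) > 1.
m = 1: gcd(1, 10) = 1.
m = 2: gcd(2, 11) = 1.
m = 3: gcd(3, 12) = 3.
So m = 3 is the smallest counterexample.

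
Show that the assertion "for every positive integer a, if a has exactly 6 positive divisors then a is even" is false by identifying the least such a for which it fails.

a = 45

We need the least positive integer a for which a has exactly 6 positive divisors but a is odd.
For a = 12, 18, 20, 28, 32, 44 the conclusion holds.
a = 45: divisors of 45: 1, 3, 5, 9, 15, 45; 45 is odd.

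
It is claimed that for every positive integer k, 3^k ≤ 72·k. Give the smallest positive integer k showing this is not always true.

We need the least positive integer k for which 3^k > 72·k.
k = 1: 3^k = 3 and 72·k = 72, so 3 ≤ 72.
k = 2: 3^k = 9 and 72·k = 144, so 9 ≤ 144.
k = 3: 3^k = 27 and 72·k = 216, so 27 ≤ 216.
k = 4: 3^k = 81 and 72·k = 288, so 81 ≤ 288.
k = 5: 3^k = 243 and 72·k = 360, so 243 ≤ 360.
k = 6: 3^k = 729 and 72·k = 432, so 729 > 432.
Thus k = 6 disproves the claim, and no smaller k works.

k = 6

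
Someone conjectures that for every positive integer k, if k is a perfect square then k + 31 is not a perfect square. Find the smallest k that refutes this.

A counterexample is any positive integer k such that k is a perfect square but k + 31 is a perfect square; we check each in order.
For k = 1, 4, 9, 16, …, 144, 169, 196 the conclusion holds.
k = 225: 225 = 15² and 225 + 31 = 256 = 16².
Thus k = 225 disproves the claim, and no smaller k works.

k = 225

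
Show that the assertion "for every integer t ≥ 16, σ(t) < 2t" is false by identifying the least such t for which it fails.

Check each integer t ≥ 16 in order until the claim fails.
t = 16: σ(16) = 31; 31 < 32.
t = 17: σ(17) = 18; 18 < 34.
t = 18: σ(18) = 39; 39 ≥ 36.
Thus t = 18 disproves the claim, and no smaller t works.

t = 18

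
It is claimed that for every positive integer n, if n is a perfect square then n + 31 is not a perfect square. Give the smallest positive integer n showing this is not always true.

n = 225

We need the least positive integer n for which n is a perfect square but n + 31 is a perfect square.
For n = 1, 4, 9, 16, …, 144, 169, 196 the conclusion holds.
n = 225: 225 = 15² and 225 + 31 = 256 = 16².
Hence n = 225 is a counterexample.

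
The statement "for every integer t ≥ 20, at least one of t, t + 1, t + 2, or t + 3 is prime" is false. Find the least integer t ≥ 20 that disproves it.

A counterexample is any integer t ≥ 20 such that t, t + 1, t + 2, t + 3 are all composite; we check each in order.
The first 4 eligible values, up to t = 23, all satisfy the conclusion.
t = 24: 24 = 2 × 12; 25 = 5 × 5; 26 = 2 × 13; 27 = 3 × 9 — all composite.

t = 24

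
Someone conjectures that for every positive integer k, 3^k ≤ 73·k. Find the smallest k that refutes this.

k = 6

Check each positive integer k in order until 3^k > 73·k.
k = 1: 3^k = 3 and 73·k = 73, so 3 ≤ 73.
k = 2: 3^k = 9 and 73·k = 146, so 9 ≤ 146.
k = 3: 3^k = 27 and 73·k = 219, so 27 ≤ 219.
k = 4: 3^k = 81 and 73·k = 292, so 81 ≤ 292.
k = 5: 3^k = 243 and 73·k = 365, so 243 ≤ 365.
k = 6: 3^k = 729 and 73·k = 438, so 729 > 438.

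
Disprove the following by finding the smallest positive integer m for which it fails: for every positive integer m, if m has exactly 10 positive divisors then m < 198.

Check each positive integer m in order until m has exactly 10 positive divisors but the claim fails.
For m = 48, 80, 112, 162, 176 the conclusion holds.
m = 208: τ(208) = 10; 208 ≥ 198.
Thus m = 208 disproves the claim, and no smaller m works.

m = 208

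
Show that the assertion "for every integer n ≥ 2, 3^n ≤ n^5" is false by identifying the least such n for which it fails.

n = 11

We need the least integer n ≥ 2 for which 3^n > n^5.
For n = 2, 3, 4, 5, 6, 7, 8, 9, 10 the conclusion holds.
n = 11: 3^n = 177147 and n^5 = 161051, so 177147 > 161051.
So n = 11 is the smallest counterexample.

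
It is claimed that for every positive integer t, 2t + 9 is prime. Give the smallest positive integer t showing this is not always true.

t = 3

For t = 1, 2 the conclusion holds.
t = 3: 2t + 9 = 15 = 3 × 5, composite.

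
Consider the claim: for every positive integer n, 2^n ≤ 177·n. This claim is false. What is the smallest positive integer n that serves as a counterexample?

n = 11

We need the least positive integer n for which 2^n > 177·n.
For n = 1, 2, 3, 4, 5, 6, 7, 8, 9, 10 the conclusion holds.
n = 11: 2^n = 2048 and 177·n = 1947, so 2048 > 1947.
Hence n = 11 is a counterexample.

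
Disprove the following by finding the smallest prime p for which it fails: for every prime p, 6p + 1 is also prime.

We need the least prime p for which 6p + 1 is not prime.
The first 7 eligible values, up to p = 17, all satisfy the conclusion.
p = 19: 6p + 1 = 115 = 5 × 23, not prime.
So p = 19 is the smallest counterexample.

p = 19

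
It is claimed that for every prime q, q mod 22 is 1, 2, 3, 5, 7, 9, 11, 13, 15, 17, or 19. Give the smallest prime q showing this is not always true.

For q = 2, 3, 5, 7, …, 31, 37, 41 the conclusion holds.
q = 43: 43 mod 22 = 21 — not in {1, 2, 3, 5, 7, 9, 11, 13, 15, 17, 19}.
Thus q = 43 disproves the claim, and no smaller q works.

q = 43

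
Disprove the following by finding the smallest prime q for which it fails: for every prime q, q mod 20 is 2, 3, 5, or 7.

q = 11

q = 2: 2 mod 20 = 2.
q = 3: 3 mod 20 = 3.
q = 5: 5 mod 20 = 5.
q = 7: 7 mod 20 = 7.
q = 11: 11 mod 20 = 11 — not in {2, 3, 5, 7}.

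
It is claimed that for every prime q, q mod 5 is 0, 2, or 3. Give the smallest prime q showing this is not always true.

q = 11

q = 2: 2 mod 5 = 2.
q = 3: 3 mod 5 = 3.
q = 5: 5 mod 5 = 0.
q = 7: 7 mod 5 = 2.
q = 11: 11 mod 5 = 1 — not in {0, 2, 3}.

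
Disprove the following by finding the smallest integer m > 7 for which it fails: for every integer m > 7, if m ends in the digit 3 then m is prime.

m = 33

Check each integer m > 7 in order until m ends in the digit 3 but m is not prime.
For m = 13, 23 the conclusion holds.
m = 33: 33 ends in 3; 33 = 3 × 11, composite.
Thus m = 33 disproves the claim, and no smaller m works.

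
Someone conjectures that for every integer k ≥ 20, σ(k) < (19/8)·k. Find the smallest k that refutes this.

A counterexample is any integer k ≥ 20 such that the claim fails; we check each in order.
For k = 20, 21, 22, 23 the conclusion holds.
k = 24: σ(24) = 60; 60 ≥ 57.

k = 24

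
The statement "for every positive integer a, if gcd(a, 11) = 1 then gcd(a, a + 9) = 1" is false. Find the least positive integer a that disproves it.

a = 3

For a = 1, 2 the conclusion holds.
a = 3: gcd(3, 12) = 3.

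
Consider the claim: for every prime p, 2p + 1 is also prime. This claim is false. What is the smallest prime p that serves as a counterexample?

p = 7

Check each prime p in order until 2p + 1 is not prime.
p = 2: 2p + 1 = 5, prime.
p = 3: 2p + 1 = 7, prime.
p = 5: 2p + 1 = 11, prime.
p = 7: 2p + 1 = 15 = 3 × 5, not prime.
Hence p = 7 is a counterexample.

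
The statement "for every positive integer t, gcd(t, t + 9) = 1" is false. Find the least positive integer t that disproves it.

t = 3

We need the least positive integer t for which gcd(t, t + 9) > 1.
t = 1: gcd(1, 10) = 1.
t = 2: gcd(2, 11) = 1.
t = 3: gcd(3, 12) = 3.
Hence t = 3 is a counterexample.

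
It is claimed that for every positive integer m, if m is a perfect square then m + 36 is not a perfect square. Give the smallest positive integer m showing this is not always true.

Check each positive integer m in order until m is a perfect square but m + 36 is a perfect square.
m = 1: 1 + 36 = 37, not a perfect square.
m = 4: 4 + 36 = 40, not a perfect square.
m = 9: 9 + 36 = 45, not a perfect square.
m = 16: 16 + 36 = 52, not a perfect square.
m = 25: 25 + 36 = 61, not a perfect square.
m = 36: 36 + 36 = 72, not a perfect square.
m = 49: 49 + 36 = 85, not a perfect square.
m = 64: 64 = 8² and 64 + 36 = 100 = 10².

m = 64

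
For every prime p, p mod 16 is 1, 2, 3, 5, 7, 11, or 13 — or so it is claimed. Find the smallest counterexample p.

p = 31

We need the least prime p for which the claim fails.
For p = 2, 3, 5, 7, 11, 13, 17, 19, 23, 29 the conclusion holds.
p = 31: 31 mod 16 = 15 — not in {1, 2, 3, 5, 7, 11, 13}.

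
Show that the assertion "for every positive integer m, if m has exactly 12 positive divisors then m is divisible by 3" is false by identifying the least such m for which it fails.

m = 140

The first 8 eligible values, up to m = 132, all satisfy the conclusion.
m = 140: τ(140) = 12; 140 mod 3 = 2.
Thus m = 140 disproves the claim, and no smaller m works.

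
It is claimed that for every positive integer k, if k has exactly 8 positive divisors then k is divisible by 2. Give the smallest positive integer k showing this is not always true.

A counterexample is any positive integer k such that k has exactly 8 positive divisors but k is not divisible by 2; we check each in order.
For k = 24, 30, 40, 42, …, 88, 102, 104 the conclusion holds.
k = 105: τ(105) = 8; 105 mod 2 = 1.
Thus k = 105 disproves the claim, and no smaller k works.

k = 105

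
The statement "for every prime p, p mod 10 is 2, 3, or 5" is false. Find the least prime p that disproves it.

p = 7

We need the least prime p for which the claim fails.
p = 2: 2 mod 10 = 2.
p = 3: 3 mod 10 = 3.
p = 5: 5 mod 10 = 5.
p = 7: 7 mod 10 = 7 — not in {2, 3, 5}.
Thus p = 7 disproves the claim, and no smaller p works.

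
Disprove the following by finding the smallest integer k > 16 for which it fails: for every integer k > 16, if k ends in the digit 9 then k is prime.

k = 39

We need the least integer k > 16 for which k ends in the digit 9 but k is not prime.
For k = 19, 29 the conclusion holds.
k = 39: 39 ends in 9; 39 = 3 × 13, composite.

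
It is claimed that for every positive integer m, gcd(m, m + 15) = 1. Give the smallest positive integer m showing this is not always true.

m = 3

Check each positive integer m in order until gcd(m, m + 15) > 1.
For m = 1, 2 the conclusion holds.
m = 3: gcd(3, 18) = 3.
So m = 3 is the smallest counterexample.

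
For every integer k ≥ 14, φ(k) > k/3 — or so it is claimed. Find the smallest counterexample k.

Check each integer k ≥ 14 in order until the claim fails.
k = 14: φ(14) = 6 and 14/3 = 14/3, so φ(14) > 14/3.
k = 15: φ(15) = 8 and 15/3 = 5, so φ(15) > 15/3.
k = 16: φ(16) = 8 and 16/3 = 16/3, so φ(16) > 16/3.
k = 17: φ(17) = 16 and 17/3 = 17/3, so φ(17) > 17/3.
k = 18: φ(18) = 6 and 18/3 = 6, so φ(18) ≤ 18/3.

k = 18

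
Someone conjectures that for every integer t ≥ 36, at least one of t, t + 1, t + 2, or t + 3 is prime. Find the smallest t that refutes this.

A counterexample is any integer t ≥ 36 such that t, t + 1, t + 2, t + 3 are all composite; we check each in order.
For t = 36, 37, 38, 39, …, 45, 46, 47 the conclusion holds.
t = 48: 48 = 2 × 24; 49 = 7 × 7; 50 = 2 × 25; 51 = 3 × 17 — all composite.
So t = 48 is the smallest counterexample.

t = 48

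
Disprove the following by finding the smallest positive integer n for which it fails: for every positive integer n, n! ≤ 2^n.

n = 4

A counterexample is any positive integer n such that n! > 2^n; we check each in order.
n = 1: n! = 1 and 2^n = 2, so 1 ≤ 2.
n = 2: n! = 2 and 2^n = 4, so 2 ≤ 4.
n = 3: n! = 6 and 2^n = 8, so 6 ≤ 8.
n = 4: n! = 24 and 2^n = 16, so 24 > 16.
Thus n = 4 disproves the claim, and no smaller n works.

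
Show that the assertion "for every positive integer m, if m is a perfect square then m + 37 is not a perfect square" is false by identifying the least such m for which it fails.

We need the least positive integer m for which m is a perfect square but m + 37 is a perfect square.
For m = 1, 4, 9, 16, …, 225, 256, 289 the conclusion holds.
m = 324: 324 = 18² and 324 + 37 = 361 = 19².
Hence m = 324 is a counterexample.

m = 324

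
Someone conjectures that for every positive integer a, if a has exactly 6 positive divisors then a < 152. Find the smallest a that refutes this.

A counterexample is any positive integer a such that a has exactly 6 positive divisors but the claim fails; we check each in order.
For a = 12, 18, 20, 28, …, 124, 147, 148 the conclusion holds.
a = 153: τ(153) = 6; 153 ≥ 152.

a = 153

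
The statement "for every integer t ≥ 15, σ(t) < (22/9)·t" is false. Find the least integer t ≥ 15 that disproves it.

A counterexample is any integer t ≥ 15 such that the claim fails; we check each in order.
The first 9 eligible values, up to t = 23, all satisfy the conclusion.
t = 24: σ(24) = 60; 60 ≥ 176/3.
Thus t = 24 disproves the claim, and no smaller t works.

t = 24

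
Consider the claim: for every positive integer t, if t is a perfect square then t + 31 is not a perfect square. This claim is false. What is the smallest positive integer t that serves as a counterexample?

A counterexample is any positive integer t such that t is a perfect square but t + 31 is a perfect square; we check each in order.
For t = 1, 4, 9, 16, …, 144, 169, 196 the conclusion holds.
t = 225: 225 = 15² and 225 + 31 = 256 = 16².
So t = 225 is the smallest counterexample.

t = 225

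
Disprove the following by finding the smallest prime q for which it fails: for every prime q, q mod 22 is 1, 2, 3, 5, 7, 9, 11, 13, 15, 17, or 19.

q = 43

A counterexample is any prime q such that the claim fails; we check each in order.
For q = 2, 3, 5, 7, …, 31, 37, 41 the conclusion holds.
q = 43: 43 mod 22 = 21 — not in {1, 2, 3, 5, 7, 9, 11, 13, 15, 17, 19}.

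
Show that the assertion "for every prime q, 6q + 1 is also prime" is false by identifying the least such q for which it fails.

For q = 2, 3, 5, 7, 11, 13, 17 the conclusion holds.
q = 19: 6q + 1 = 115 = 5 × 23, not prime.
Hence q = 19 is a counterexample.

q = 19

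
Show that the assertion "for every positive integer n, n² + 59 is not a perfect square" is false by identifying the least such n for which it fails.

The first 28 eligible values, up to n = 28, all satisfy the conclusion.
n = 29: 29² + 59 = 900 = 30², a perfect square.

n = 29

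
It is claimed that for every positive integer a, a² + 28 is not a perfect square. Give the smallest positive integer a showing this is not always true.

a = 6

For a = 1, 2, 3, 4, 5 the conclusion holds.
a = 6: 6² + 28 = 64 = 8², a perfect square.
Thus a = 6 disproves the claim, and no smaller a works.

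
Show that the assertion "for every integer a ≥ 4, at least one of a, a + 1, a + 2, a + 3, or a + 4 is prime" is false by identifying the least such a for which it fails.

We need the least integer a ≥ 4 for which a, a + 1, a + 2, a + 3, a + 4 are all composite.
For a = 4, 5, 6, 7, …, 21, 22, 23 the conclusion holds.
a = 24: 24 = 2 × 12; 25 = 5 × 5; 26 = 2 × 13; 27 = 3 × 9; 28 = 2 × 14 — all composite.
So a = 24 is the smallest counterexample.

a = 24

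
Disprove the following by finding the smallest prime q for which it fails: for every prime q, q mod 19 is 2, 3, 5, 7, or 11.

We need the least prime q for which the claim fails.
q = 2: 2 mod 19 = 2.
q = 3: 3 mod 19 = 3.
q = 5: 5 mod 19 = 5.
q = 7: 7 mod 19 = 7.
q = 11: 11 mod 19 = 11.
q = 13: 13 mod 19 = 13 — not in {2, 3, 5, 7, 11}.
Thus q = 13 disproves the claim, and no smaller q works.

q = 13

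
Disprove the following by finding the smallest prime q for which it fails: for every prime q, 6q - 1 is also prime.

The first 4 eligible values, up to q = 7, all satisfy the conclusion.
q = 11: 6q - 1 = 65 = 5 × 13, not prime.

q = 11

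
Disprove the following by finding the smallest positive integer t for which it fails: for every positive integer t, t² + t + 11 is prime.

t = 10

Check each positive integer t in order until t² + t + 11 is not prime.
For t = 1, 2, 3, 4, 5, 6, 7, 8, 9 the conclusion holds.
t = 10: t² + t + 11 = 121 = 11 × 11, composite.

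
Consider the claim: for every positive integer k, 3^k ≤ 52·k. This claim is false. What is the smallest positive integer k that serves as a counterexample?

Check each positive integer k in order until 3^k > 52·k.
The first 5 eligible values, up to k = 5, all satisfy the conclusion.
k = 6: 3^k = 729 and 52·k = 312, so 729 > 312.
Thus k = 6 disproves the claim, and no smaller k works.

k = 6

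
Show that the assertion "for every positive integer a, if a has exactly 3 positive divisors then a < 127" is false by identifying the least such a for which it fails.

The first 5 eligible values, up to a = 121, all satisfy the conclusion.
a = 169: τ(169) = 3; 169 ≥ 127.

a = 169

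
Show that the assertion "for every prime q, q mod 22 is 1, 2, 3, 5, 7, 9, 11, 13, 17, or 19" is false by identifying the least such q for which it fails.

Check each prime q in order until the claim fails.
The first 11 eligible values, up to q = 31, all satisfy the conclusion.
q = 37: 37 mod 22 = 15 — not in {1, 2, 3, 5, 7, 9, 11, 13, 17, 19}.
Hence q = 37 is a counterexample.

q = 37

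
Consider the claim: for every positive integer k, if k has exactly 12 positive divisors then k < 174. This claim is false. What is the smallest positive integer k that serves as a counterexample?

k = 198

A counterexample is any positive integer k such that k has exactly 12 positive divisors but the claim fails; we check each in order.
The first 12 eligible values, up to k = 160, all satisfy the conclusion.
k = 198: τ(198) = 12; 198 ≥ 174.
Hence k = 198 is a counterexample.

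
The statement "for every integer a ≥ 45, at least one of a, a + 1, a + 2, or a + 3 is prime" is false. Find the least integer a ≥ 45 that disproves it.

a = 48

We need the least integer a ≥ 45 for which a, a + 1, a + 2, a + 3 are all composite.
For a = 45, 46, 47 the conclusion holds.
a = 48: 48 = 2 × 24; 49 = 7 × 7; 50 = 2 × 25; 51 = 3 × 17 — all composite.
So a = 48 is the smallest counterexample.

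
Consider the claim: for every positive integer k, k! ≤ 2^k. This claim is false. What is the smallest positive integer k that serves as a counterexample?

k = 4

Check each positive integer k in order until k! > 2^k.
k = 1: k! = 1 and 2^k = 2, so 1 ≤ 2.
k = 2: k! = 2 and 2^k = 4, so 2 ≤ 4.
k = 3: k! = 6 and 2^k = 8, so 6 ≤ 8.
k = 4: k! = 24 and 2^k = 16, so 24 > 16.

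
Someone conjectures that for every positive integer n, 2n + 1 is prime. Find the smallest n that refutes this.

n = 1: 2n + 1 = 3, prime.
n = 2: 2n + 1 = 5, prime.
n = 3: 2n + 1 = 7, prime.
n = 4: 2n + 1 = 9 = 3 × 3, composite.

n = 4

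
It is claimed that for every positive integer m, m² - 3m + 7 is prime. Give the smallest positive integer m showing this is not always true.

We need the least positive integer m for which m² - 3m + 7 is not prime.
The first 5 eligible values, up to m = 5, all satisfy the conclusion.
m = 6: m² - 3m + 7 = 25 = 5 × 5, composite.

m = 6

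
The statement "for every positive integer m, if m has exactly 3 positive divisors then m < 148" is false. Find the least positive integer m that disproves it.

m = 169

For m = 4, 9, 25, 49, 121 the conclusion holds.
m = 169: τ(169) = 3; 169 ≥ 148.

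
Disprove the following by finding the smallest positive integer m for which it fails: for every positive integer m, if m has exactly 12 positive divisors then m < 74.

m = 84

Check each positive integer m in order until m has exactly 12 positive divisors but the claim fails.
For m = 60, 72 the conclusion holds.
m = 84: τ(84) = 12; 84 ≥ 74.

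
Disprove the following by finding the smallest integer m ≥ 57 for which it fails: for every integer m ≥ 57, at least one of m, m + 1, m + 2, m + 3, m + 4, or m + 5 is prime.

For m = 57, 58, 59, 60, …, 87, 88, 89 the conclusion holds.
m = 90: 90 = 2 × 45; 91 = 7 × 13; 92 = 2 × 46; 93 = 3 × 31; 94 = 2 × 47; 95 = 5 × 19 — all composite.
So m = 90 is the smallest counterexample.

m = 90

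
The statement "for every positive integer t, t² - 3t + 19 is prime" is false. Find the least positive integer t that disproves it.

Check each positive integer t in order until t² - 3t + 19 is not prime.
The first 17 eligible values, up to t = 17, all satisfy the conclusion.
t = 18: t² - 3t + 19 = 289 = 17 × 17, composite.
Thus t = 18 disproves the claim, and no smaller t works.

t = 18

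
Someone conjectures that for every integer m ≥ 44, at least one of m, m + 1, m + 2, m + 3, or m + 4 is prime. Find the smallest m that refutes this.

m = 48

A counterexample is any integer m ≥ 44 such that m, m + 1, m + 2, m + 3, m + 4 are all composite; we check each in order.
For m = 44, 45, 46, 47 the conclusion holds.
m = 48: 48 = 2 × 24; 49 = 7 × 7; 50 = 2 × 25; 51 = 3 × 17; 52 = 2 × 26 — all composite.
So m = 48 is the smallest counterexample.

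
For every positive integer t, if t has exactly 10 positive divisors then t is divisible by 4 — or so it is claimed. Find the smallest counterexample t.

A counterexample is any positive integer t such that t has exactly 10 positive divisors but t is not divisible by 4; we check each in order.
t = 48: τ(48) = 10; 48 mod 4 = 0.
t = 80: τ(80) = 10; 80 mod 4 = 0.
t = 112: τ(112) = 10; 112 mod 4 = 0.
t = 162: τ(162) = 10; 162 mod 4 = 2.
Thus t = 162 disproves the claim, and no smaller t works.

t = 162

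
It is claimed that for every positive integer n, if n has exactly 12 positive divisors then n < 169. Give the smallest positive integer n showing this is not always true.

n = 198

Check each positive integer n in order until n has exactly 12 positive divisors but the claim fails.
For n = 60, 72, 84, 90, …, 150, 156, 160 the conclusion holds.
n = 198: τ(198) = 12; 198 ≥ 169.
Thus n = 198 disproves the claim, and no smaller n works.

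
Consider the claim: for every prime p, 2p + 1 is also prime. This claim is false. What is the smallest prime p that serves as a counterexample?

We need the least prime p for which 2p + 1 is not prime.
For p = 2, 3, 5 the conclusion holds.
p = 7: 2p + 1 = 15 = 3 × 5, not prime.

p = 7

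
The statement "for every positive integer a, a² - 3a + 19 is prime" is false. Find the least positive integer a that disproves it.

a = 18

We need the least positive integer a for which a² - 3a + 19 is not prime.
The first 17 eligible values, up to a = 17, all satisfy the conclusion.
a = 18: a² - 3a + 19 = 289 = 17 × 17, composite.
So a = 18 is the smallest counterexample.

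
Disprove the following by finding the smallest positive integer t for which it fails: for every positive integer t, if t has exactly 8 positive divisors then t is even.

We need the least positive integer t for which t has exactly 8 positive divisors but t is odd.
The first 12 eligible values, up to t = 104, all satisfy the conclusion.
t = 105: divisors of 105: 1, 3, 5, 7, 15, 21, 35, 105; 105 is odd.
So t = 105 is the smallest counterexample.

t = 105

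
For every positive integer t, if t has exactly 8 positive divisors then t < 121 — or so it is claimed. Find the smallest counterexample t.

Check each positive integer t in order until t has exactly 8 positive divisors but the claim fails.
The first 15 eligible values, up to t = 114, all satisfy the conclusion.
t = 128: τ(128) = 8; 128 ≥ 121.

t = 128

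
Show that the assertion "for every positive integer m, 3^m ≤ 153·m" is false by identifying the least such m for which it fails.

m = 7

Check each positive integer m in order until 3^m > 153·m.
m = 1: 3^m = 3 and 153·m = 153, so 3 ≤ 153.
m = 2: 3^m = 9 and 153·m = 306, so 9 ≤ 306.
m = 3: 3^m = 27 and 153·m = 459, so 27 ≤ 459.
m = 4: 3^m = 81 and 153·m = 612, so 81 ≤ 612.
m = 5: 3^m = 243 and 153·m = 765, so 243 ≤ 765.
m = 6: 3^m = 729 and 153·m = 918, so 729 ≤ 918.
m = 7: 3^m = 2187 and 153·m = 1071, so 2187 > 1071.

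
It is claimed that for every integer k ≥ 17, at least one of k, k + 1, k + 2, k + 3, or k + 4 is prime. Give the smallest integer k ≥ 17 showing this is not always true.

k = 24

We need the least integer k ≥ 17 for which k, k + 1, k + 2, k + 3, k + 4 are all composite.
The first 7 eligible values, up to k = 23, all satisfy the conclusion.
k = 24: 24 = 2 × 12; 25 = 5 × 5; 26 = 2 × 13; 27 = 3 × 9; 28 = 2 × 14 — all composite.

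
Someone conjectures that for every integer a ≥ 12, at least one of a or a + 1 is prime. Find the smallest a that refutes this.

A counterexample is any integer a ≥ 12 such that a, a + 1 are both composite; we check each in order.
For a = 12, 13 the conclusion holds.
a = 14: 14 = 2 × 7; 15 = 3 × 5 — both composite.
So a = 14 is the smallest counterexample.

a = 14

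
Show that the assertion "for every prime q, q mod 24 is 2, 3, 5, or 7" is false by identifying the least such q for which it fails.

A counterexample is any prime q such that the claim fails; we check each in order.
q = 2: 2 mod 24 = 2.
q = 3: 3 mod 24 = 3.
q = 5: 5 mod 24 = 5.
q = 7: 7 mod 24 = 7.
q = 11: 11 mod 24 = 11 — not in {2, 3, 5, 7}.

q = 11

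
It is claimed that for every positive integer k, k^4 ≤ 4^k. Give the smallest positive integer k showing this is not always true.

k = 3

A counterexample is any positive integer k such that k^4 > 4^k; we check each in order.
k = 1: k^4 = 1 and 4^k = 4, so 1 ≤ 4.
k = 2: k^4 = 16 and 4^k = 16, so 16 ≤ 16.
k = 3: k^4 = 81 and 4^k = 64, so 81 > 64.
So k = 3 is the smallest counterexample.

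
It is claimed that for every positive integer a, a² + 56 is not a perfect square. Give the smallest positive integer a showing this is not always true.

Check each positive integer a in order until a² + 56 is a perfect square.
The first 4 eligible values, up to a = 4, all satisfy the conclusion.
a = 5: 5² + 56 = 81 = 9², a perfect square.
So a = 5 is the smallest counterexample.

a = 5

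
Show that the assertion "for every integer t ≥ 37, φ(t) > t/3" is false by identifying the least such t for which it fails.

t = 37: φ(37) = 36 and 37/3 = 37/3, so φ(37) > 37/3.
t = 38: φ(38) = 18 and 38/3 = 38/3, so φ(38) > 38/3.
t = 39: φ(39) = 24 and 39/3 = 13, so φ(39) > 39/3.
t = 40: φ(40) = 16 and 40/3 = 40/3, so φ(40) > 40/3.
t = 41: φ(41) = 40 and 41/3 = 41/3, so φ(41) > 41/3.
t = 42: φ(42) = 12 and 42/3 = 14, so φ(42) ≤ 42/3.

t = 42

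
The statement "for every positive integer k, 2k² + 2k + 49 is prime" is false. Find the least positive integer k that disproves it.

A counterexample is any positive integer k such that 2k² + 2k + 49 is not prime; we check each in order.
The first 5 eligible values, up to k = 5, all satisfy the conclusion.
k = 6: 2k² + 2k + 49 = 133 = 7 × 19, composite.
Thus k = 6 disproves the claim, and no smaller k works.

k = 6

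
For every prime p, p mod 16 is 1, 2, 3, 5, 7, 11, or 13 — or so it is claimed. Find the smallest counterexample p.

p = 31

We need the least prime p for which the claim fails.
The first 10 eligible values, up to p = 29, all satisfy the conclusion.
p = 31: 31 mod 16 = 15 — not in {1, 2, 3, 5, 7, 11, 13}.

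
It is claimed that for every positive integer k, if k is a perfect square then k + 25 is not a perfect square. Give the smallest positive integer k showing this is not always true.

A counterexample is any positive integer k such that k is a perfect square but k + 25 is a perfect square; we check each in order.
The first 11 eligible values, up to k = 121, all satisfy the conclusion.
k = 144: 144 = 12² and 144 + 25 = 169 = 13².

k = 144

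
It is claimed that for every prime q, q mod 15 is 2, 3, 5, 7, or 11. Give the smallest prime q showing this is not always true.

q = 13

Check each prime q in order until the claim fails.
q = 2: 2 mod 15 = 2.
q = 3: 3 mod 15 = 3.
q = 5: 5 mod 15 = 5.
q = 7: 7 mod 15 = 7.
q = 11: 11 mod 15 = 11.
q = 13: 13 mod 15 = 13 — not in {2, 3, 5, 7, 11}.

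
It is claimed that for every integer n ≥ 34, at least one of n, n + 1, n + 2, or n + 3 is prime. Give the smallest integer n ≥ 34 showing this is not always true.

A counterexample is any integer n ≥ 34 such that n, n + 1, n + 2, n + 3 are all composite; we check each in order.
The first 14 eligible values, up to n = 47, all satisfy the conclusion.
n = 48: 48 = 2 × 24; 49 = 7 × 7; 50 = 2 × 25; 51 = 3 × 17 — all composite.

n = 48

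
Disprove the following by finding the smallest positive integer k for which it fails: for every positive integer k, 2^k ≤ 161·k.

We need the least positive integer k for which 2^k > 161·k.
The first 10 eligible values, up to k = 10, all satisfy the conclusion.
k = 11: 2^k = 2048 and 161·k = 1771, so 2048 > 1771.

k = 11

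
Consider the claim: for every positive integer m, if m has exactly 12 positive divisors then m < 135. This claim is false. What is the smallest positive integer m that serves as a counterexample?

m = 140

The first 8 eligible values, up to m = 132, all satisfy the conclusion.
m = 140: τ(140) = 12; 140 ≥ 135.
So m = 140 is the smallest counterexample.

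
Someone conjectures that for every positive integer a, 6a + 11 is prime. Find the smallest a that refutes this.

a = 4

Check each positive integer a in order until 6a + 11 is not prime.
For a = 1, 2, 3 the conclusion holds.
a = 4: 6a + 11 = 35 = 5 × 7, composite.
So a = 4 is the smallest counterexample.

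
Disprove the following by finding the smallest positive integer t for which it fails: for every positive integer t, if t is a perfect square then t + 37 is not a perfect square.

t = 324

We need the least positive integer t for which t is a perfect square but t + 37 is a perfect square.
The first 17 eligible values, up to t = 289, all satisfy the conclusion.
t = 324: 324 = 18² and 324 + 37 = 361 = 19².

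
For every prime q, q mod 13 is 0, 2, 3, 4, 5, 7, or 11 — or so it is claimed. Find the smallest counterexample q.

q = 19

Check each prime q in order until the claim fails.
The first 7 eligible values, up to q = 17, all satisfy the conclusion.
q = 19: 19 mod 13 = 6 — not in {0, 2, 3, 4, 5, 7, 11}.
Hence q = 19 is a counterexample.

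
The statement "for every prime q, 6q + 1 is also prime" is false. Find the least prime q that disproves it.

Check each prime q in order until 6q + 1 is not prime.
q = 2: 6q + 1 = 13, prime.
q = 3: 6q + 1 = 19, prime.
q = 5: 6q + 1 = 31, prime.
q = 7: 6q + 1 = 43, prime.
q = 11: 6q + 1 = 67, prime.
q = 13: 6q + 1 = 79, prime.
q = 17: 6q + 1 = 103, prime.
q = 19: 6q + 1 = 115 = 5 × 23, not prime.

q = 19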